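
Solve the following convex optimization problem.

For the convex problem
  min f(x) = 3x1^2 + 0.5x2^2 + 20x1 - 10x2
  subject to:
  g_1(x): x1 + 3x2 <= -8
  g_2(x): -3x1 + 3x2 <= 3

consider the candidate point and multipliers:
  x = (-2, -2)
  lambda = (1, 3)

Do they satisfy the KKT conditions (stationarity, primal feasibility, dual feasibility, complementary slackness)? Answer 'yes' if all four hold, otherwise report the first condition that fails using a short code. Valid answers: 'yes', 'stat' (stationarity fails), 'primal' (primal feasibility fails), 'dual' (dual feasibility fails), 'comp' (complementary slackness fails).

Gradient of f: grad f(x) = Q x + c = (8, -12)
Constraint values g_i(x) = a_i^T x - b_i:
  g_1((-2, -2)) = 0
  g_2((-2, -2)) = -3
Stationarity residual: grad f(x) + sum_i lambda_i a_i = (0, 0)
  -> stationarity OK
Primal feasibility (all g_i <= 0): OK
Dual feasibility (all lambda_i >= 0): OK
Complementary slackness (lambda_i * g_i(x) = 0 for all i): FAILS

Verdict: the first failing condition is complementary_slackness -> comp.

comp


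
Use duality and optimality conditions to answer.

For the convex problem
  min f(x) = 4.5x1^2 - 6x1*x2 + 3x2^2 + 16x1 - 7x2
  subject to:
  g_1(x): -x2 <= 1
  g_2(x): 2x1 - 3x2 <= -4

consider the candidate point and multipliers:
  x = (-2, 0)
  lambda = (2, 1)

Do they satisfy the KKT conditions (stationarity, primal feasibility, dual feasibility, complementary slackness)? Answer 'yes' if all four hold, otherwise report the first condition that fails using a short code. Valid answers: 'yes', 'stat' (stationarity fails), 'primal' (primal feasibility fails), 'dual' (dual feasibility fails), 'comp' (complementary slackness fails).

Gradient of f: grad f(x) = Q x + c = (-2, 5)
Constraint values g_i(x) = a_i^T x - b_i:
  g_1((-2, 0)) = -1
  g_2((-2, 0)) = 0
Stationarity residual: grad f(x) + sum_i lambda_i a_i = (0, 0)
  -> stationarity OK
Primal feasibility (all g_i <= 0): OK
Dual feasibility (all lambda_i >= 0): OK
Complementary slackness (lambda_i * g_i(x) = 0 for all i): FAILS

Verdict: the first failing condition is complementary_slackness -> comp.

comp


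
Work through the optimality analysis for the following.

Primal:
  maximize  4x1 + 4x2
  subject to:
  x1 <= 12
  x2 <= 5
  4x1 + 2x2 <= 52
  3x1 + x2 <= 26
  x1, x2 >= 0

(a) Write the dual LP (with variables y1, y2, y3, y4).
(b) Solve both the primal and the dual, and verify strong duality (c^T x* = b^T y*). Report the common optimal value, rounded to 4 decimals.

The standard primal-dual pair for 'max c^T x s.t. A x <= b, x >= 0' is:
  Dual:  min b^T y  s.t.  A^T y >= c,  y >= 0.

So the dual LP is:
  minimize  12y1 + 5y2 + 52y3 + 26y4
  subject to:
    y1 + 4y3 + 3y4 >= 4
    y2 + 2y3 + y4 >= 4
    y1, y2, y3, y4 >= 0

Solving the primal: x* = (7, 5).
  primal value c^T x* = 48.
Solving the dual: y* = (0, 2.6667, 0, 1.3333).
  dual value b^T y* = 48.
Strong duality: c^T x* = b^T y*. Confirmed.

48


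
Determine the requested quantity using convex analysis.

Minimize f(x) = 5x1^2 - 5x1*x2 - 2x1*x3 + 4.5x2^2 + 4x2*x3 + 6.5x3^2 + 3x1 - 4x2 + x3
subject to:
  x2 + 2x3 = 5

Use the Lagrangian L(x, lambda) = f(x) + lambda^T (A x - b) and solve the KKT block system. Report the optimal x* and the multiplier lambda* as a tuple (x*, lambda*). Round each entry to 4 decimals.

Form the Lagrangian:
  L(x, lambda) = (1/2) x^T Q x + c^T x + lambda^T (A x - b)
Stationarity (grad_x L = 0): Q x + c + A^T lambda = 0.
Primal feasibility: A x = b.

This gives the KKT block system:
  [ Q   A^T ] [ x     ]   [-c ]
  [ A    0  ] [ lambda ] = [ b ]

Solving the linear system:
  x*      = (0.8947, 1.7368, 1.6316)
  lambda* = (-13.6842)
  f(x*)   = 32.8947

x* = (0.8947, 1.7368, 1.6316), lambda* = (-13.6842)


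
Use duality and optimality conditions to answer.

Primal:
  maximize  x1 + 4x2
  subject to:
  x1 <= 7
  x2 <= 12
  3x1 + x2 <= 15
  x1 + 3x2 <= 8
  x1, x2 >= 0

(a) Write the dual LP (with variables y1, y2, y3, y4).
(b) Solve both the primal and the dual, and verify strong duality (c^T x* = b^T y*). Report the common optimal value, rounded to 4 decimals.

The standard primal-dual pair for 'max c^T x s.t. A x <= b, x >= 0' is:
  Dual:  min b^T y  s.t.  A^T y >= c,  y >= 0.

So the dual LP is:
  minimize  7y1 + 12y2 + 15y3 + 8y4
  subject to:
    y1 + 3y3 + y4 >= 1
    y2 + y3 + 3y4 >= 4
    y1, y2, y3, y4 >= 0

Solving the primal: x* = (0, 2.6667).
  primal value c^T x* = 10.6667.
Solving the dual: y* = (0, 0, 0, 1.3333).
  dual value b^T y* = 10.6667.
Strong duality: c^T x* = b^T y*. Confirmed.

10.6667


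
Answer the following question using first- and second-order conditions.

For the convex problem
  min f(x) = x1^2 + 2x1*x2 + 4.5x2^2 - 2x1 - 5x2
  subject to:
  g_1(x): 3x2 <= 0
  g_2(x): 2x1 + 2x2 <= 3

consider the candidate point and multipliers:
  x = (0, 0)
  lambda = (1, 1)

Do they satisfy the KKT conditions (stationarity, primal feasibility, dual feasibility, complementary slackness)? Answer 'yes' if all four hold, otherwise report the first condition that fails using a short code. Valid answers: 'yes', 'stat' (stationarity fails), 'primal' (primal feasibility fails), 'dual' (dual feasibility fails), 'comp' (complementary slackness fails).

Gradient of f: grad f(x) = Q x + c = (-2, -5)
Constraint values g_i(x) = a_i^T x - b_i:
  g_1((0, 0)) = 0
  g_2((0, 0)) = -3
Stationarity residual: grad f(x) + sum_i lambda_i a_i = (0, 0)
  -> stationarity OK
Primal feasibility (all g_i <= 0): OK
Dual feasibility (all lambda_i >= 0): OK
Complementary slackness (lambda_i * g_i(x) = 0 for all i): FAILS

Verdict: the first failing condition is complementary_slackness -> comp.

comp


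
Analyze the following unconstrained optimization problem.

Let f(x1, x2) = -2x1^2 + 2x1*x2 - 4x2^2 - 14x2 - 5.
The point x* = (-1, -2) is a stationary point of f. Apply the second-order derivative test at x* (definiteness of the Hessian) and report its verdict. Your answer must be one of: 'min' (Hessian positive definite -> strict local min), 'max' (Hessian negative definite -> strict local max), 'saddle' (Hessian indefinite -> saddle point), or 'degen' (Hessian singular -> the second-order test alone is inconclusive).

Compute the Hessian H = grad^2 f:
  H = [[-4, 2], [2, -8]]
Verify stationarity: grad f(x*) = H x* + g = (0, 0).
Eigenvalues of H: -8.8284, -3.1716.
Both eigenvalues < 0, so H is negative definite -> x* is a strict local max.

max


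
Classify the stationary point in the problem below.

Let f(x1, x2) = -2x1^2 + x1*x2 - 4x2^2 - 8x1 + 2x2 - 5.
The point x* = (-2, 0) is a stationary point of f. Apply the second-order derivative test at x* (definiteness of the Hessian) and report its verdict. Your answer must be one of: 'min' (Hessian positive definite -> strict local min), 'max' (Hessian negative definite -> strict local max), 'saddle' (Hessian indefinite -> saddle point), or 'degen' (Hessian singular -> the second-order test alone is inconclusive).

Compute the Hessian H = grad^2 f:
  H = [[-4, 1], [1, -8]]
Verify stationarity: grad f(x*) = H x* + g = (0, 0).
Eigenvalues of H: -8.2361, -3.7639.
Both eigenvalues < 0, so H is negative definite -> x* is a strict local max.

max


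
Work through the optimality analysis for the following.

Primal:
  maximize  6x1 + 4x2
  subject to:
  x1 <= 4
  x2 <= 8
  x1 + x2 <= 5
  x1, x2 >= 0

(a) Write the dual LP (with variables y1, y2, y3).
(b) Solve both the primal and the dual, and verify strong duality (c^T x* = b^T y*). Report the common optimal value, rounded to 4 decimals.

The standard primal-dual pair for 'max c^T x s.t. A x <= b, x >= 0' is:
  Dual:  min b^T y  s.t.  A^T y >= c,  y >= 0.

So the dual LP is:
  minimize  4y1 + 8y2 + 5y3
  subject to:
    y1 + y3 >= 6
    y2 + y3 >= 4
    y1, y2, y3 >= 0

Solving the primal: x* = (4, 1).
  primal value c^T x* = 28.
Solving the dual: y* = (2, 0, 4).
  dual value b^T y* = 28.
Strong duality: c^T x* = b^T y*. Confirmed.

28


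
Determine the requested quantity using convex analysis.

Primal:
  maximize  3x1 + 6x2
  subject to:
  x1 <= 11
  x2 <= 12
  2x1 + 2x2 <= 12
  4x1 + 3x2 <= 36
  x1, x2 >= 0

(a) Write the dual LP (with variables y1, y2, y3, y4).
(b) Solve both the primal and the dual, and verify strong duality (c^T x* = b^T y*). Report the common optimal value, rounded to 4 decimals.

The standard primal-dual pair for 'max c^T x s.t. A x <= b, x >= 0' is:
  Dual:  min b^T y  s.t.  A^T y >= c,  y >= 0.

So the dual LP is:
  minimize  11y1 + 12y2 + 12y3 + 36y4
  subject to:
    y1 + 2y3 + 4y4 >= 3
    y2 + 2y3 + 3y4 >= 6
    y1, y2, y3, y4 >= 0

Solving the primal: x* = (0, 6).
  primal value c^T x* = 36.
Solving the dual: y* = (0, 0, 3, 0).
  dual value b^T y* = 36.
Strong duality: c^T x* = b^T y*. Confirmed.

36


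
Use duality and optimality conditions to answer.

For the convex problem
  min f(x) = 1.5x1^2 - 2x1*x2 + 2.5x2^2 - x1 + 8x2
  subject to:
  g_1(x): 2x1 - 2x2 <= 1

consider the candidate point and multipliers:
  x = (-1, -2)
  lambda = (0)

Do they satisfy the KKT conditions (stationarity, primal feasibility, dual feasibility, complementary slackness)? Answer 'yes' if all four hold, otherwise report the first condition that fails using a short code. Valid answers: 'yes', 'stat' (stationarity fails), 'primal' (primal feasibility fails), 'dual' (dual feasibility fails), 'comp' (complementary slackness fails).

Gradient of f: grad f(x) = Q x + c = (0, 0)
Constraint values g_i(x) = a_i^T x - b_i:
  g_1((-1, -2)) = 1
Stationarity residual: grad f(x) + sum_i lambda_i a_i = (0, 0)
  -> stationarity OK
Primal feasibility (all g_i <= 0): FAILS
Dual feasibility (all lambda_i >= 0): OK
Complementary slackness (lambda_i * g_i(x) = 0 for all i): OK

Verdict: the first failing condition is primal_feasibility -> primal.

primal


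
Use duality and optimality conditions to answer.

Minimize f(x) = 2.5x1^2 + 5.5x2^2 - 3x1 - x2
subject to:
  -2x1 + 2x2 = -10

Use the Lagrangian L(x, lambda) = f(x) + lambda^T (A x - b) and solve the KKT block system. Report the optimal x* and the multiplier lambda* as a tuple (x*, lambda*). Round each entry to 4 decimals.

Form the Lagrangian:
  L(x, lambda) = (1/2) x^T Q x + c^T x + lambda^T (A x - b)
Stationarity (grad_x L = 0): Q x + c + A^T lambda = 0.
Primal feasibility: A x = b.

This gives the KKT block system:
  [ Q   A^T ] [ x     ]   [-c ]
  [ A    0  ] [ lambda ] = [ b ]

Solving the linear system:
  x*      = (3.6875, -1.3125)
  lambda* = (7.7188)
  f(x*)   = 33.7188

x* = (3.6875, -1.3125), lambda* = (7.7188)


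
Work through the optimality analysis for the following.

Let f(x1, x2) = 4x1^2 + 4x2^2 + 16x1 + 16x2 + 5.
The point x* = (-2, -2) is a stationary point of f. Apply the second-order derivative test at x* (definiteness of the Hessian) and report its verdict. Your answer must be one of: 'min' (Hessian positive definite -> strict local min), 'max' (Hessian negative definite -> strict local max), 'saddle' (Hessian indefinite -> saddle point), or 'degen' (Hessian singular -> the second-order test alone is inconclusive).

Compute the Hessian H = grad^2 f:
  H = [[8, 0], [0, 8]]
Verify stationarity: grad f(x*) = H x* + g = (0, 0).
Eigenvalues of H: 8, 8.
Both eigenvalues > 0, so H is positive definite -> x* is a strict local min.

min


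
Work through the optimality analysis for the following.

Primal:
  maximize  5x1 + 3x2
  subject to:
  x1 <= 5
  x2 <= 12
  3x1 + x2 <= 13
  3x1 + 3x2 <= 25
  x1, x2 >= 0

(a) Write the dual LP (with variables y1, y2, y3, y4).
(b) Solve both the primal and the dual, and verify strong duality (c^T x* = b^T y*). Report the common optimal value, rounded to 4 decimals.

The standard primal-dual pair for 'max c^T x s.t. A x <= b, x >= 0' is:
  Dual:  min b^T y  s.t.  A^T y >= c,  y >= 0.

So the dual LP is:
  minimize  5y1 + 12y2 + 13y3 + 25y4
  subject to:
    y1 + 3y3 + 3y4 >= 5
    y2 + y3 + 3y4 >= 3
    y1, y2, y3, y4 >= 0

Solving the primal: x* = (2.3333, 6).
  primal value c^T x* = 29.6667.
Solving the dual: y* = (0, 0, 1, 0.6667).
  dual value b^T y* = 29.6667.
Strong duality: c^T x* = b^T y*. Confirmed.

29.6667


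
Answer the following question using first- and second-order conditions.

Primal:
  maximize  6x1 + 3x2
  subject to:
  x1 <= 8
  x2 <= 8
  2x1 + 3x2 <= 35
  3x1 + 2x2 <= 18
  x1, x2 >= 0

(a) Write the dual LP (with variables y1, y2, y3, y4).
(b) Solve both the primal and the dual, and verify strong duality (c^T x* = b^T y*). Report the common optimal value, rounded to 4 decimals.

The standard primal-dual pair for 'max c^T x s.t. A x <= b, x >= 0' is:
  Dual:  min b^T y  s.t.  A^T y >= c,  y >= 0.

So the dual LP is:
  minimize  8y1 + 8y2 + 35y3 + 18y4
  subject to:
    y1 + 2y3 + 3y4 >= 6
    y2 + 3y3 + 2y4 >= 3
    y1, y2, y3, y4 >= 0

Solving the primal: x* = (6, 0).
  primal value c^T x* = 36.
Solving the dual: y* = (0, 0, 0, 2).
  dual value b^T y* = 36.
Strong duality: c^T x* = b^T y*. Confirmed.

36


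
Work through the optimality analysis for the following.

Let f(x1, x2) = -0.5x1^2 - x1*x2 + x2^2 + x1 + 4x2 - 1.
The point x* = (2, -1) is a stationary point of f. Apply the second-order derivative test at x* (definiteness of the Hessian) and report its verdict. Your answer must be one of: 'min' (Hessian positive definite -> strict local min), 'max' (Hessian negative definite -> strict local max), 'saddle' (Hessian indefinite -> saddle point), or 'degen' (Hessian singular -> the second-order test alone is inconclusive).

Compute the Hessian H = grad^2 f:
  H = [[-1, -1], [-1, 2]]
Verify stationarity: grad f(x*) = H x* + g = (0, 0).
Eigenvalues of H: -1.3028, 2.3028.
Eigenvalues have mixed signs, so H is indefinite -> x* is a saddle point.

saddle


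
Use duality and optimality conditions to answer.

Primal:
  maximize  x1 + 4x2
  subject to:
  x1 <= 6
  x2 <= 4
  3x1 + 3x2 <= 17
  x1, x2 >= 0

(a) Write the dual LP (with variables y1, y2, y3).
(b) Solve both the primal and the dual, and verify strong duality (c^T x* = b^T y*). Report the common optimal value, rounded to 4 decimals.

The standard primal-dual pair for 'max c^T x s.t. A x <= b, x >= 0' is:
  Dual:  min b^T y  s.t.  A^T y >= c,  y >= 0.

So the dual LP is:
  minimize  6y1 + 4y2 + 17y3
  subject to:
    y1 + 3y3 >= 1
    y2 + 3y3 >= 4
    y1, y2, y3 >= 0

Solving the primal: x* = (1.6667, 4).
  primal value c^T x* = 17.6667.
Solving the dual: y* = (0, 3, 0.3333).
  dual value b^T y* = 17.6667.
Strong duality: c^T x* = b^T y*. Confirmed.

17.6667


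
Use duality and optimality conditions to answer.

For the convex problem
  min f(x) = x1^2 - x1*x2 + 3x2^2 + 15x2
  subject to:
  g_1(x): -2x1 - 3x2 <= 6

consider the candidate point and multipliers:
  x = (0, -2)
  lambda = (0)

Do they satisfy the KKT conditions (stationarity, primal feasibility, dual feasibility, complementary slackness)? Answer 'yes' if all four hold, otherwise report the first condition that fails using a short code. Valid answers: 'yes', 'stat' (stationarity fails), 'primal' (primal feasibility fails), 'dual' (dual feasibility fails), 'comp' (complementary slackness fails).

Gradient of f: grad f(x) = Q x + c = (2, 3)
Constraint values g_i(x) = a_i^T x - b_i:
  g_1((0, -2)) = 0
Stationarity residual: grad f(x) + sum_i lambda_i a_i = (2, 3)
  -> stationarity FAILS
Primal feasibility (all g_i <= 0): OK
Dual feasibility (all lambda_i >= 0): OK
Complementary slackness (lambda_i * g_i(x) = 0 for all i): OK

Verdict: the first failing condition is stationarity -> stat.

stat


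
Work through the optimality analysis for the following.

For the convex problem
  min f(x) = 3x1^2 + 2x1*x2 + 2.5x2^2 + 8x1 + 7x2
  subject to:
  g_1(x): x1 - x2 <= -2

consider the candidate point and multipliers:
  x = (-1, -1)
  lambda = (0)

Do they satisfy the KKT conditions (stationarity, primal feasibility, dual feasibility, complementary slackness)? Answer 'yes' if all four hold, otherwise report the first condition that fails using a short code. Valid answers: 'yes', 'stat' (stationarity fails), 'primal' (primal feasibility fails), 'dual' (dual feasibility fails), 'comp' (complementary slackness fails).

Gradient of f: grad f(x) = Q x + c = (0, 0)
Constraint values g_i(x) = a_i^T x - b_i:
  g_1((-1, -1)) = 2
Stationarity residual: grad f(x) + sum_i lambda_i a_i = (0, 0)
  -> stationarity OK
Primal feasibility (all g_i <= 0): FAILS
Dual feasibility (all lambda_i >= 0): OK
Complementary slackness (lambda_i * g_i(x) = 0 for all i): OK

Verdict: the first failing condition is primal_feasibility -> primal.

primal


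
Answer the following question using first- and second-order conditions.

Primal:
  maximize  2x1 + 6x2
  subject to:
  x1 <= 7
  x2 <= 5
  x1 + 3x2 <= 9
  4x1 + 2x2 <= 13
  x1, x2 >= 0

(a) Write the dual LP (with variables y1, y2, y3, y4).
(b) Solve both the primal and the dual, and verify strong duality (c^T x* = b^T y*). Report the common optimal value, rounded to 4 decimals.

The standard primal-dual pair for 'max c^T x s.t. A x <= b, x >= 0' is:
  Dual:  min b^T y  s.t.  A^T y >= c,  y >= 0.

So the dual LP is:
  minimize  7y1 + 5y2 + 9y3 + 13y4
  subject to:
    y1 + y3 + 4y4 >= 2
    y2 + 3y3 + 2y4 >= 6
    y1, y2, y3, y4 >= 0

Solving the primal: x* = (2.1, 2.3).
  primal value c^T x* = 18.
Solving the dual: y* = (0, 0, 2, 0).
  dual value b^T y* = 18.
Strong duality: c^T x* = b^T y*. Confirmed.

18


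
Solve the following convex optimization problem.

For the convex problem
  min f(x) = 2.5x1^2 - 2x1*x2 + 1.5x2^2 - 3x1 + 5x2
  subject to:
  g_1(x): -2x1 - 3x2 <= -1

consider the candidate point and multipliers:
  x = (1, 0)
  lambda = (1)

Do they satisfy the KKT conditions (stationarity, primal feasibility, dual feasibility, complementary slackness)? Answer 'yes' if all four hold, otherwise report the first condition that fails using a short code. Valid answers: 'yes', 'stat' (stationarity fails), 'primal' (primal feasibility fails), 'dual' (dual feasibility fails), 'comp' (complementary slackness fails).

Gradient of f: grad f(x) = Q x + c = (2, 3)
Constraint values g_i(x) = a_i^T x - b_i:
  g_1((1, 0)) = -1
Stationarity residual: grad f(x) + sum_i lambda_i a_i = (0, 0)
  -> stationarity OK
Primal feasibility (all g_i <= 0): OK
Dual feasibility (all lambda_i >= 0): OK
Complementary slackness (lambda_i * g_i(x) = 0 for all i): FAILS

Verdict: the first failing condition is complementary_slackness -> comp.

comp


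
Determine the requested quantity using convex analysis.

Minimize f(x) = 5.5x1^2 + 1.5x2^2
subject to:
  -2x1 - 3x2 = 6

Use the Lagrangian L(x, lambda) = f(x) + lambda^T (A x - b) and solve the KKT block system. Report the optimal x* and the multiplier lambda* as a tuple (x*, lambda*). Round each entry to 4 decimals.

Form the Lagrangian:
  L(x, lambda) = (1/2) x^T Q x + c^T x + lambda^T (A x - b)
Stationarity (grad_x L = 0): Q x + c + A^T lambda = 0.
Primal feasibility: A x = b.

This gives the KKT block system:
  [ Q   A^T ] [ x     ]   [-c ]
  [ A    0  ] [ lambda ] = [ b ]

Solving the linear system:
  x*      = (-0.3243, -1.7838)
  lambda* = (-1.7838)
  f(x*)   = 5.3514

x* = (-0.3243, -1.7838), lambda* = (-1.7838)


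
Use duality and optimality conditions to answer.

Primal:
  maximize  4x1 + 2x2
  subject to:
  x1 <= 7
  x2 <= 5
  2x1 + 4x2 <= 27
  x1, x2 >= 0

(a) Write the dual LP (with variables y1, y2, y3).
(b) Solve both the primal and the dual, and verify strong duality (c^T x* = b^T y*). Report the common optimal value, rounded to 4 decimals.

The standard primal-dual pair for 'max c^T x s.t. A x <= b, x >= 0' is:
  Dual:  min b^T y  s.t.  A^T y >= c,  y >= 0.

So the dual LP is:
  minimize  7y1 + 5y2 + 27y3
  subject to:
    y1 + 2y3 >= 4
    y2 + 4y3 >= 2
    y1, y2, y3 >= 0

Solving the primal: x* = (7, 3.25).
  primal value c^T x* = 34.5.
Solving the dual: y* = (3, 0, 0.5).
  dual value b^T y* = 34.5.
Strong duality: c^T x* = b^T y*. Confirmed.

34.5


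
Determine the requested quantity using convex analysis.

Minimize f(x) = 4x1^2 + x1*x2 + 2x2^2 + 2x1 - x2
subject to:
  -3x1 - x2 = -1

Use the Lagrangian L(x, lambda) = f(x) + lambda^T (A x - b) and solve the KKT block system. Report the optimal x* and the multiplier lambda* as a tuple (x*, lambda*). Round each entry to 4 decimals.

Form the Lagrangian:
  L(x, lambda) = (1/2) x^T Q x + c^T x + lambda^T (A x - b)
Stationarity (grad_x L = 0): Q x + c + A^T lambda = 0.
Primal feasibility: A x = b.

This gives the KKT block system:
  [ Q   A^T ] [ x     ]   [-c ]
  [ A    0  ] [ lambda ] = [ b ]

Solving the linear system:
  x*      = (0.1579, 0.5263)
  lambda* = (1.2632)
  f(x*)   = 0.5263

x* = (0.1579, 0.5263), lambda* = (1.2632)


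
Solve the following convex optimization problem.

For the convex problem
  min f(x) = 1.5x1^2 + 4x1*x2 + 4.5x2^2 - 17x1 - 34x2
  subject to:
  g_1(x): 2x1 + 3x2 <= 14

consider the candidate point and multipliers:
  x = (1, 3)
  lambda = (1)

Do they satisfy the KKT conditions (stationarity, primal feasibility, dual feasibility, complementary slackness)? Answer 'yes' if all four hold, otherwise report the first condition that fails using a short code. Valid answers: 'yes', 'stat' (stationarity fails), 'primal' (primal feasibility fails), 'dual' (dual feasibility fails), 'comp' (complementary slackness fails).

Gradient of f: grad f(x) = Q x + c = (-2, -3)
Constraint values g_i(x) = a_i^T x - b_i:
  g_1((1, 3)) = -3
Stationarity residual: grad f(x) + sum_i lambda_i a_i = (0, 0)
  -> stationarity OK
Primal feasibility (all g_i <= 0): OK
Dual feasibility (all lambda_i >= 0): OK
Complementary slackness (lambda_i * g_i(x) = 0 for all i): FAILS

Verdict: the first failing condition is complementary_slackness -> comp.

comp


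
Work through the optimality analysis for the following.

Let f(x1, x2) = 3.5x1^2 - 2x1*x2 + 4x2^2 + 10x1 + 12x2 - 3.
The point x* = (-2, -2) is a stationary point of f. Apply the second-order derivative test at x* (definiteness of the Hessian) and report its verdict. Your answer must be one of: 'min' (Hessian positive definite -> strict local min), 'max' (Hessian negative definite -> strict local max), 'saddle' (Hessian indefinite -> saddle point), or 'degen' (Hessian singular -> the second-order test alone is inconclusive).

Compute the Hessian H = grad^2 f:
  H = [[7, -2], [-2, 8]]
Verify stationarity: grad f(x*) = H x* + g = (0, 0).
Eigenvalues of H: 5.4384, 9.5616.
Both eigenvalues > 0, so H is positive definite -> x* is a strict local min.

min


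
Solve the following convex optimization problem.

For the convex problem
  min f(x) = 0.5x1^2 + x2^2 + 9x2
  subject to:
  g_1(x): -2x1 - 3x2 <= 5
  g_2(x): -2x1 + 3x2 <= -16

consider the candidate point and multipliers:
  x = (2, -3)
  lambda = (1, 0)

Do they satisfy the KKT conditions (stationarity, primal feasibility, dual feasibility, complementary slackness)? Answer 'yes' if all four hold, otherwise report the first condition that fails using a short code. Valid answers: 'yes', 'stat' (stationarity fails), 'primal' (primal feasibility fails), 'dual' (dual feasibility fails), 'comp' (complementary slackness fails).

Gradient of f: grad f(x) = Q x + c = (2, 3)
Constraint values g_i(x) = a_i^T x - b_i:
  g_1((2, -3)) = 0
  g_2((2, -3)) = 3
Stationarity residual: grad f(x) + sum_i lambda_i a_i = (0, 0)
  -> stationarity OK
Primal feasibility (all g_i <= 0): FAILS
Dual feasibility (all lambda_i >= 0): OK
Complementary slackness (lambda_i * g_i(x) = 0 for all i): OK

Verdict: the first failing condition is primal_feasibility -> primal.

primal


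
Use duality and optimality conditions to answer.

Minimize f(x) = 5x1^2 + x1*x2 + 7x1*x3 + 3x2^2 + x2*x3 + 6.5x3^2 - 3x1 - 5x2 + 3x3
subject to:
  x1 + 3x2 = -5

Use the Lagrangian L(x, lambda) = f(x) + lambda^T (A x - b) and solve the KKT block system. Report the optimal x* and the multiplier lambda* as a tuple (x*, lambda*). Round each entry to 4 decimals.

Form the Lagrangian:
  L(x, lambda) = (1/2) x^T Q x + c^T x + lambda^T (A x - b)
Stationarity (grad_x L = 0): Q x + c + A^T lambda = 0.
Primal feasibility: A x = b.

This gives the KKT block system:
  [ Q   A^T ] [ x     ]   [-c ]
  [ A    0  ] [ lambda ] = [ b ]

Solving the linear system:
  x*      = (0.0532, -1.6844, -0.1299)
  lambda* = (5.061)
  f(x*)   = 16.589

x* = (0.0532, -1.6844, -0.1299), lambda* = (5.061)


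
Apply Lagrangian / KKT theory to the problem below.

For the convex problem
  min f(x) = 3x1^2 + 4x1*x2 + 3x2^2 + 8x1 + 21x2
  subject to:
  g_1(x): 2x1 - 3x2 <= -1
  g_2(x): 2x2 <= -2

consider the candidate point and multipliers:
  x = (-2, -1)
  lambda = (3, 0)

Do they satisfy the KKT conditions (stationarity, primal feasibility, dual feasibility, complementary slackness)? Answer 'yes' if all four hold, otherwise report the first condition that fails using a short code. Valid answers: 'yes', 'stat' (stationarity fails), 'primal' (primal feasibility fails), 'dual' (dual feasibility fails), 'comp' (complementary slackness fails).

Gradient of f: grad f(x) = Q x + c = (-8, 7)
Constraint values g_i(x) = a_i^T x - b_i:
  g_1((-2, -1)) = 0
  g_2((-2, -1)) = 0
Stationarity residual: grad f(x) + sum_i lambda_i a_i = (-2, -2)
  -> stationarity FAILS
Primal feasibility (all g_i <= 0): OK
Dual feasibility (all lambda_i >= 0): OK
Complementary slackness (lambda_i * g_i(x) = 0 for all i): OK

Verdict: the first failing condition is stationarity -> stat.

stat


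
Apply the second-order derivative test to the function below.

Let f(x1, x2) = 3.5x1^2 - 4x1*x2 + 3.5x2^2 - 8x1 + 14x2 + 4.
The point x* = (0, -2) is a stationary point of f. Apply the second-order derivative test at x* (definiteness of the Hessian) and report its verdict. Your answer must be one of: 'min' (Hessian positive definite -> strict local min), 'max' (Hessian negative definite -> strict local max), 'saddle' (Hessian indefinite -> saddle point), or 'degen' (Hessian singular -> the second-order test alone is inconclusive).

Compute the Hessian H = grad^2 f:
  H = [[7, -4], [-4, 7]]
Verify stationarity: grad f(x*) = H x* + g = (0, 0).
Eigenvalues of H: 3, 11.
Both eigenvalues > 0, so H is positive definite -> x* is a strict local min.

min


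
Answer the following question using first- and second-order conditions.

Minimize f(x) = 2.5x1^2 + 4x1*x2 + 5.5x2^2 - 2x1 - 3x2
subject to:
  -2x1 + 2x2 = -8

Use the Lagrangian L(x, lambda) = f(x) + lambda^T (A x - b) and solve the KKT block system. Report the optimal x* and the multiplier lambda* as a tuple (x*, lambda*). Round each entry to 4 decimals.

Form the Lagrangian:
  L(x, lambda) = (1/2) x^T Q x + c^T x + lambda^T (A x - b)
Stationarity (grad_x L = 0): Q x + c + A^T lambda = 0.
Primal feasibility: A x = b.

This gives the KKT block system:
  [ Q   A^T ] [ x     ]   [-c ]
  [ A    0  ] [ lambda ] = [ b ]

Solving the linear system:
  x*      = (2.7083, -1.2917)
  lambda* = (3.1875)
  f(x*)   = 11.9792

x* = (2.7083, -1.2917), lambda* = (3.1875)


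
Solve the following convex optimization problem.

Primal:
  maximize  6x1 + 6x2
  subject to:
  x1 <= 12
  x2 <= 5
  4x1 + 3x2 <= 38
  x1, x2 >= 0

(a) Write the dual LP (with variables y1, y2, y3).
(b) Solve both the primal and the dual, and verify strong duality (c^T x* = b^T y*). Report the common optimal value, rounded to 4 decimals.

The standard primal-dual pair for 'max c^T x s.t. A x <= b, x >= 0' is:
  Dual:  min b^T y  s.t.  A^T y >= c,  y >= 0.

So the dual LP is:
  minimize  12y1 + 5y2 + 38y3
  subject to:
    y1 + 4y3 >= 6
    y2 + 3y3 >= 6
    y1, y2, y3 >= 0

Solving the primal: x* = (5.75, 5).
  primal value c^T x* = 64.5.
Solving the dual: y* = (0, 1.5, 1.5).
  dual value b^T y* = 64.5.
Strong duality: c^T x* = b^T y*. Confirmed.

64.5


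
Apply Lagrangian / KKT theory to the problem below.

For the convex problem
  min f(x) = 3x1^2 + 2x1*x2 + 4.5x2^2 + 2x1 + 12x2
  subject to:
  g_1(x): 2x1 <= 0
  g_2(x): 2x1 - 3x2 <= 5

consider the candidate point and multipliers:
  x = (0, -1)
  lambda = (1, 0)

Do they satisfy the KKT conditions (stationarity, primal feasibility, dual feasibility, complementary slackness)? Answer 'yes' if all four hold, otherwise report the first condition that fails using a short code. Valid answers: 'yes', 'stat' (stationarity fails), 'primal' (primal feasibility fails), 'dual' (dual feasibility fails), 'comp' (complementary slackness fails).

Gradient of f: grad f(x) = Q x + c = (0, 3)
Constraint values g_i(x) = a_i^T x - b_i:
  g_1((0, -1)) = 0
  g_2((0, -1)) = -2
Stationarity residual: grad f(x) + sum_i lambda_i a_i = (2, 3)
  -> stationarity FAILS
Primal feasibility (all g_i <= 0): OK
Dual feasibility (all lambda_i >= 0): OK
Complementary slackness (lambda_i * g_i(x) = 0 for all i): OK

Verdict: the first failing condition is stationarity -> stat.

stat


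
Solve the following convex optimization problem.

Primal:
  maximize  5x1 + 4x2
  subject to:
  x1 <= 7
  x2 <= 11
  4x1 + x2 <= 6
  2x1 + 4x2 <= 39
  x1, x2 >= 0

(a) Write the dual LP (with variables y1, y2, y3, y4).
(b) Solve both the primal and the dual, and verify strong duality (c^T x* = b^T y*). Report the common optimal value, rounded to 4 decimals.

The standard primal-dual pair for 'max c^T x s.t. A x <= b, x >= 0' is:
  Dual:  min b^T y  s.t.  A^T y >= c,  y >= 0.

So the dual LP is:
  minimize  7y1 + 11y2 + 6y3 + 39y4
  subject to:
    y1 + 4y3 + 2y4 >= 5
    y2 + y3 + 4y4 >= 4
    y1, y2, y3, y4 >= 0

Solving the primal: x* = (0, 6).
  primal value c^T x* = 24.
Solving the dual: y* = (0, 0, 4, 0).
  dual value b^T y* = 24.
Strong duality: c^T x* = b^T y*. Confirmed.

24


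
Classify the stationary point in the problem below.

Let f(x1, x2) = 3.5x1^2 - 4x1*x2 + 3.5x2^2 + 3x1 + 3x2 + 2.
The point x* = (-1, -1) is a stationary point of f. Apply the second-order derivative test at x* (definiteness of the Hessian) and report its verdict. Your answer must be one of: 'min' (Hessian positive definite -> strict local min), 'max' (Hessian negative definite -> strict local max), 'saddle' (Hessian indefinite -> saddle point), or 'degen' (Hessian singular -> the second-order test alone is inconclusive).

Compute the Hessian H = grad^2 f:
  H = [[7, -4], [-4, 7]]
Verify stationarity: grad f(x*) = H x* + g = (0, 0).
Eigenvalues of H: 3, 11.
Both eigenvalues > 0, so H is positive definite -> x* is a strict local min.

min


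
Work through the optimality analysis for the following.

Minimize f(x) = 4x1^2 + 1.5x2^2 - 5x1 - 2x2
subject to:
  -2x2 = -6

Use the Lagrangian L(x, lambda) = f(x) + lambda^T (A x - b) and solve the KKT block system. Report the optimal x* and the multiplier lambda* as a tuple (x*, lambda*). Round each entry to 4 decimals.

Form the Lagrangian:
  L(x, lambda) = (1/2) x^T Q x + c^T x + lambda^T (A x - b)
Stationarity (grad_x L = 0): Q x + c + A^T lambda = 0.
Primal feasibility: A x = b.

This gives the KKT block system:
  [ Q   A^T ] [ x     ]   [-c ]
  [ A    0  ] [ lambda ] = [ b ]

Solving the linear system:
  x*      = (0.625, 3)
  lambda* = (3.5)
  f(x*)   = 5.9375

x* = (0.625, 3), lambda* = (3.5)


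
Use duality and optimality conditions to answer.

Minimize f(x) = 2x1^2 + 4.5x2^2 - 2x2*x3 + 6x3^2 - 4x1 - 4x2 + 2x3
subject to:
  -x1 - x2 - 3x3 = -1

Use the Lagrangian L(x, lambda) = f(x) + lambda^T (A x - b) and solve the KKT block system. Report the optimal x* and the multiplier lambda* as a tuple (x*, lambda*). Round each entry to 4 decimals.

Form the Lagrangian:
  L(x, lambda) = (1/2) x^T Q x + c^T x + lambda^T (A x - b)
Stationarity (grad_x L = 0): Q x + c + A^T lambda = 0.
Primal feasibility: A x = b.

This gives the KKT block system:
  [ Q   A^T ] [ x     ]   [-c ]
  [ A    0  ] [ lambda ] = [ b ]

Solving the linear system:
  x*      = (0.9733, 0.4046, -0.126)
  lambda* = (-0.1069)
  f(x*)   = -2.9351

x* = (0.9733, 0.4046, -0.126), lambda* = (-0.1069)


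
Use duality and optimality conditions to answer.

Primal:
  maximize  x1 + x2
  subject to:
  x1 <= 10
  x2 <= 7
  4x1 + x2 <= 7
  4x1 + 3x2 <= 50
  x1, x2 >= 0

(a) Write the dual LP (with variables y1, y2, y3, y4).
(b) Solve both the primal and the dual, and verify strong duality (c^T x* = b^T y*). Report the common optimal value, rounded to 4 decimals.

The standard primal-dual pair for 'max c^T x s.t. A x <= b, x >= 0' is:
  Dual:  min b^T y  s.t.  A^T y >= c,  y >= 0.

So the dual LP is:
  minimize  10y1 + 7y2 + 7y3 + 50y4
  subject to:
    y1 + 4y3 + 4y4 >= 1
    y2 + y3 + 3y4 >= 1
    y1, y2, y3, y4 >= 0

Solving the primal: x* = (0, 7).
  primal value c^T x* = 7.
Solving the dual: y* = (0, 0.75, 0.25, 0).
  dual value b^T y* = 7.
Strong duality: c^T x* = b^T y*. Confirmed.

7


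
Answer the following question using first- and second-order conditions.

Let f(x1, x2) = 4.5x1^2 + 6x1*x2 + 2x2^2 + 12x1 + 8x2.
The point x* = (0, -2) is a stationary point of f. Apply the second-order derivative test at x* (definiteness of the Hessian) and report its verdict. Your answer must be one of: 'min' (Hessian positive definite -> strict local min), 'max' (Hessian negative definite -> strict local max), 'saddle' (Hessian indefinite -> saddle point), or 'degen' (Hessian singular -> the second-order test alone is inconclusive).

Compute the Hessian H = grad^2 f:
  H = [[9, 6], [6, 4]]
Verify stationarity: grad f(x*) = H x* + g = (0, 0).
Eigenvalues of H: 0, 13.
H has a zero eigenvalue (singular; positive semidefinite but not definite), so H is neither positive definite, negative definite, nor indefinite. The second-order test alone is inconclusive -> degen.
(Indeed, f is constant along the null direction of H through x*, so x* is not a strict local extremum.)

degen


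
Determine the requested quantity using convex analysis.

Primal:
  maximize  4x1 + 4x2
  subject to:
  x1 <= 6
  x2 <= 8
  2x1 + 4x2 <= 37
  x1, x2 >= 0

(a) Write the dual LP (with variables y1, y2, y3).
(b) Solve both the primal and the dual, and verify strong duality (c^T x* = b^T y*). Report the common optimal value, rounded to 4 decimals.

The standard primal-dual pair for 'max c^T x s.t. A x <= b, x >= 0' is:
  Dual:  min b^T y  s.t.  A^T y >= c,  y >= 0.

So the dual LP is:
  minimize  6y1 + 8y2 + 37y3
  subject to:
    y1 + 2y3 >= 4
    y2 + 4y3 >= 4
    y1, y2, y3 >= 0

Solving the primal: x* = (6, 6.25).
  primal value c^T x* = 49.
Solving the dual: y* = (2, 0, 1).
  dual value b^T y* = 49.
Strong duality: c^T x* = b^T y*. Confirmed.

49


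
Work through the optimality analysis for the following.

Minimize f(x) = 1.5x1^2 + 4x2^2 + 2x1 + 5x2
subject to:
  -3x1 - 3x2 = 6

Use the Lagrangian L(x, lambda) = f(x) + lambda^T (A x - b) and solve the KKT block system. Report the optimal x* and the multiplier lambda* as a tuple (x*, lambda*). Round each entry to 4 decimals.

Form the Lagrangian:
  L(x, lambda) = (1/2) x^T Q x + c^T x + lambda^T (A x - b)
Stationarity (grad_x L = 0): Q x + c + A^T lambda = 0.
Primal feasibility: A x = b.

This gives the KKT block system:
  [ Q   A^T ] [ x     ]   [-c ]
  [ A    0  ] [ lambda ] = [ b ]

Solving the linear system:
  x*      = (-1.1818, -0.8182)
  lambda* = (-0.5152)
  f(x*)   = -1.6818

x* = (-1.1818, -0.8182), lambda* = (-0.5152)


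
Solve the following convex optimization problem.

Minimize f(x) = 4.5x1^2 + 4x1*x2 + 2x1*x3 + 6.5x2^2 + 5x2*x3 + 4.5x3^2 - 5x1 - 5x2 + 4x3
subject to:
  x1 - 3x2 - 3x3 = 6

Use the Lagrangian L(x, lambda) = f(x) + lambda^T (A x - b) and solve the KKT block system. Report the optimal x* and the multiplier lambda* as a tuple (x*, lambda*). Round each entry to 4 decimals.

Form the Lagrangian:
  L(x, lambda) = (1/2) x^T Q x + c^T x + lambda^T (A x - b)
Stationarity (grad_x L = 0): Q x + c + A^T lambda = 0.
Primal feasibility: A x = b.

This gives the KKT block system:
  [ Q   A^T ] [ x     ]   [-c ]
  [ A    0  ] [ lambda ] = [ b ]

Solving the linear system:
  x*      = (1.2049, 0.0164, -1.6148)
  lambda* = (-2.6803)
  f(x*)   = 1.7582

x* = (1.2049, 0.0164, -1.6148), lambda* = (-2.6803)


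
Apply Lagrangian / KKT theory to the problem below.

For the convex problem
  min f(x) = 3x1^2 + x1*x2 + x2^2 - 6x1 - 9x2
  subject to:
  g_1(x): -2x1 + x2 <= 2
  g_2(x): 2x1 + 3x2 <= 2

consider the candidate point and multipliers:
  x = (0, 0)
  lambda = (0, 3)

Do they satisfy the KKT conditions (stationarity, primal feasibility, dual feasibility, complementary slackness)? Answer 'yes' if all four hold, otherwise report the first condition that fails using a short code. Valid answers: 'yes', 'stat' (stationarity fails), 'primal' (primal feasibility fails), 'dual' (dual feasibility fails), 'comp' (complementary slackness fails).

Gradient of f: grad f(x) = Q x + c = (-6, -9)
Constraint values g_i(x) = a_i^T x - b_i:
  g_1((0, 0)) = -2
  g_2((0, 0)) = -2
Stationarity residual: grad f(x) + sum_i lambda_i a_i = (0, 0)
  -> stationarity OK
Primal feasibility (all g_i <= 0): OK
Dual feasibility (all lambda_i >= 0): OK
Complementary slackness (lambda_i * g_i(x) = 0 for all i): FAILS

Verdict: the first failing condition is complementary_slackness -> comp.

comp


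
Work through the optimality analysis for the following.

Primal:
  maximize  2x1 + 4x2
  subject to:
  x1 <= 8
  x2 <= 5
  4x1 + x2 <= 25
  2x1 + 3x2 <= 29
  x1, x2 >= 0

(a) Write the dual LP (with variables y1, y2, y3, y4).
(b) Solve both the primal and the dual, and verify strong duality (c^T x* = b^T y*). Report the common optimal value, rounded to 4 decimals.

The standard primal-dual pair for 'max c^T x s.t. A x <= b, x >= 0' is:
  Dual:  min b^T y  s.t.  A^T y >= c,  y >= 0.

So the dual LP is:
  minimize  8y1 + 5y2 + 25y3 + 29y4
  subject to:
    y1 + 4y3 + 2y4 >= 2
    y2 + y3 + 3y4 >= 4
    y1, y2, y3, y4 >= 0

Solving the primal: x* = (5, 5).
  primal value c^T x* = 30.
Solving the dual: y* = (0, 3.5, 0.5, 0).
  dual value b^T y* = 30.
Strong duality: c^T x* = b^T y*. Confirmed.

30


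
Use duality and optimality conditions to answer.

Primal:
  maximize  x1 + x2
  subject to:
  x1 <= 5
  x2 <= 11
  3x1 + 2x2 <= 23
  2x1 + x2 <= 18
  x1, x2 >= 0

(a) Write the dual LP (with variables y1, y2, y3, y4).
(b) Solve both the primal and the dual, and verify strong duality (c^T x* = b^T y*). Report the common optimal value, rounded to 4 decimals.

The standard primal-dual pair for 'max c^T x s.t. A x <= b, x >= 0' is:
  Dual:  min b^T y  s.t.  A^T y >= c,  y >= 0.

So the dual LP is:
  minimize  5y1 + 11y2 + 23y3 + 18y4
  subject to:
    y1 + 3y3 + 2y4 >= 1
    y2 + 2y3 + y4 >= 1
    y1, y2, y3, y4 >= 0

Solving the primal: x* = (0.3333, 11).
  primal value c^T x* = 11.3333.
Solving the dual: y* = (0, 0.3333, 0.3333, 0).
  dual value b^T y* = 11.3333.
Strong duality: c^T x* = b^T y*. Confirmed.

11.3333


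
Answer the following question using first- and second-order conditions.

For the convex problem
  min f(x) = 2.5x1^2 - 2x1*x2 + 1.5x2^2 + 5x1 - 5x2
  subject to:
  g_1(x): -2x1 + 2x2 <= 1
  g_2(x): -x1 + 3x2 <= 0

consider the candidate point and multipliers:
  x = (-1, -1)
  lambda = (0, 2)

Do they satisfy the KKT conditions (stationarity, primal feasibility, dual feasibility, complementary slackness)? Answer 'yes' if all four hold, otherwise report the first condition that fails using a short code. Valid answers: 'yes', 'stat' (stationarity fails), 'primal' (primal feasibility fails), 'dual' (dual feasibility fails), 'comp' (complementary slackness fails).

Gradient of f: grad f(x) = Q x + c = (2, -6)
Constraint values g_i(x) = a_i^T x - b_i:
  g_1((-1, -1)) = -1
  g_2((-1, -1)) = -2
Stationarity residual: grad f(x) + sum_i lambda_i a_i = (0, 0)
  -> stationarity OK
Primal feasibility (all g_i <= 0): OK
Dual feasibility (all lambda_i >= 0): OK
Complementary slackness (lambda_i * g_i(x) = 0 for all i): FAILS

Verdict: the first failing condition is complementary_slackness -> comp.

comp


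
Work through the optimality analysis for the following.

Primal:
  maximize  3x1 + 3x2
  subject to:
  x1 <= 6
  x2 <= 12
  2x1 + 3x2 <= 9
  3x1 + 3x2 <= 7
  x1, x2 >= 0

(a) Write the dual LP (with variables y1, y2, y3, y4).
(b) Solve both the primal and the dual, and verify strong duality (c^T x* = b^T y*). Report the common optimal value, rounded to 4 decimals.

The standard primal-dual pair for 'max c^T x s.t. A x <= b, x >= 0' is:
  Dual:  min b^T y  s.t.  A^T y >= c,  y >= 0.

So the dual LP is:
  minimize  6y1 + 12y2 + 9y3 + 7y4
  subject to:
    y1 + 2y3 + 3y4 >= 3
    y2 + 3y3 + 3y4 >= 3
    y1, y2, y3, y4 >= 0

Solving the primal: x* = (2.3333, 0).
  primal value c^T x* = 7.
Solving the dual: y* = (0, 0, 0, 1).
  dual value b^T y* = 7.
Strong duality: c^T x* = b^T y*. Confirmed.

7
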